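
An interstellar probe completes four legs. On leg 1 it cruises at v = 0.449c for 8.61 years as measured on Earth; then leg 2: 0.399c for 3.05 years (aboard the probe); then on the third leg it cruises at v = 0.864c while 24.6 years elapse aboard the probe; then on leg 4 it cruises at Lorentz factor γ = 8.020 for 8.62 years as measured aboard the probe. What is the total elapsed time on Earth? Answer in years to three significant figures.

Δt = 130 years

Leg 1: 8.61 years is already measured on Earth.
Leg 2: γ = 1/√(1 − 0.399²) = 1/√0.8408 = 1.091; Δt_2 = 1.091 × 3.05 = 3.326 years.
Leg 3: γ = 1/√(1 − 0.864²) = 1/√0.2535 = 1.986; Δt_3 = 1.986 × 24.6 = 48.86 years.
Leg 4: γ = 8.020; Δt_4 = 8.020 × 8.62 = 69.13 years.
Total: 8.610 + 3.326 + 48.86 + 69.13 years.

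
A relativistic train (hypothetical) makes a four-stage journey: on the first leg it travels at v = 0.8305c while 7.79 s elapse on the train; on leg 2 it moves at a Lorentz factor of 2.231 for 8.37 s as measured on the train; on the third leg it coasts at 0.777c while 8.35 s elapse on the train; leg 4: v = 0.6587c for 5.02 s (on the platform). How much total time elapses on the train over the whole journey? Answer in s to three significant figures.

Leg 1: 7.79 s is already measured on the train.
Leg 2: 8.37 s is already measured on the train.
Leg 3: 8.35 s is already measured on the train.
Leg 4: γ = 1/√(1 − 0.6587²) = 1/√0.5661 = 1.329; τ_4 = 5.02/1.329 = 3.777 s.
Total: 7.790 + 8.370 + 8.350 + 3.777 s.

τ = 28.3 s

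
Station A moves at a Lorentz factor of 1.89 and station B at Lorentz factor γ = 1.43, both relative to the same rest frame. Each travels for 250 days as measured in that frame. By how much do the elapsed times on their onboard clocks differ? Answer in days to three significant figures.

|τ_A − τ_B| = 42.6 days

A: γ = 1.89; τ_A = 250/1.890 = 132.3 days.
B: γ = 1.43; τ_B = 250/1.430 = 174.8 days.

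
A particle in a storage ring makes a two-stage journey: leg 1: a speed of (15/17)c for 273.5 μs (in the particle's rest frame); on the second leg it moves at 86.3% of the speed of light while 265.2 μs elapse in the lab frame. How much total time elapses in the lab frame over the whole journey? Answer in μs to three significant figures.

Δt = 846 μs

Leg 1: γ = 1/√(1 − (15/17)²) = 17/8 = 2.125; Δt_1 = 2.125 × 273.5 = 581.2 μs.
Leg 2: 265.2 μs is already measured in the lab frame.
Total: 581.2 + 265.2 μs.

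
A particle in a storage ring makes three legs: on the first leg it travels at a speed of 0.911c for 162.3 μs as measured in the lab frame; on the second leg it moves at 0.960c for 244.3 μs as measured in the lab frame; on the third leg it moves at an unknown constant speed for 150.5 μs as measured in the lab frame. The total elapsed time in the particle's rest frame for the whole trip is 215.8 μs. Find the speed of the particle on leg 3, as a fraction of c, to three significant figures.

Leg 1: γ = 1/√(1 − 0.911²) = 1/√0.1701 = 2.425; τ_1 = 162.3/2.425 = 66.93 μs.
Leg 2: γ = 1/√(1 − 0.960²) = 25/7 ≈ 3.571; τ_2 = 244.3/3.571 = 68.40 μs.
Leg 3: speed unknown; τ_3 = 150.5/γ_3.
Total proper time: 66.93 + 68.40 + τ_3 = 215.8, so τ_3 = 215.8 − 135.3 = 80.46 μs.
γ_3 = 150.5/80.46 = 1.870; β = √(1 − 1/γ²) = √0.7142.

β = 0.845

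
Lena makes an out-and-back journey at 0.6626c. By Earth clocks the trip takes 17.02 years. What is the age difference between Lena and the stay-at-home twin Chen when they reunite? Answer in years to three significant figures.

Δt − τ = 4.27 years

γ = 1/√(1 − 0.6626²) = 1/√0.5610 = 1.335
Lena's elapsed proper time: τ = 17.02/1.335 = 12.75 years.
Age gap = Δt − τ = 17.02 − 12.75 years.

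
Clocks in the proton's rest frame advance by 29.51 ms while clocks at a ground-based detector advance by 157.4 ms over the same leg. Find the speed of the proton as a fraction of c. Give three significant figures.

v = 0.982c

The proper time is measured in the proton's rest frame (both events occur at the proton's location); Δt is measured at a ground-based detector. γ = Δt/τ = 157.4/29.51 = 5.334.
β = √(1 − 1/γ²) = √(1 − 0.03515) = √0.9648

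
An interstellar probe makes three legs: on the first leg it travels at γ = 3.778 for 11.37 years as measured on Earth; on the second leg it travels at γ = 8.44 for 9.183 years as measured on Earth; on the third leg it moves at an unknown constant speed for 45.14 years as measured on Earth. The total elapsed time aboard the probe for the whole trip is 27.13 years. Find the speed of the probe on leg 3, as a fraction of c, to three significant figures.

β = 0.860

Leg 1: γ = 3.778; τ_1 = 11.37/3.778 = 3.010 years.
Leg 2: γ = 8.44; τ_2 = 9.183/8.440 = 1.088 years.
Leg 3: speed unknown; τ_3 = 45.14/γ_3.
Total proper time: 3.010 + 1.088 + τ_3 = 27.13, so τ_3 = 27.13 − 4.098 = 23.03 years.
γ_3 = 45.14/23.03 = 1.960; β = √(1 − 1/γ²) = √0.7397.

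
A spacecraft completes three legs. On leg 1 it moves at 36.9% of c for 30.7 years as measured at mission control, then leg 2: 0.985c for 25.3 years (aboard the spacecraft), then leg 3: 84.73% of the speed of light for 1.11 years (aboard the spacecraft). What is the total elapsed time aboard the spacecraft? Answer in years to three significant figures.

Leg 1: β = 0.369; γ = 1/√(1 − 0.369²) = 1/√0.8638 = 1.076; τ_1 = 30.7/1.076 = 28.53 years.
Leg 2: 25.3 years is already measured aboard the spacecraft.
Leg 3: 1.11 years is already measured aboard the spacecraft.
Total: 28.53 + 25.30 + 1.110 years.

τ = 54.9 years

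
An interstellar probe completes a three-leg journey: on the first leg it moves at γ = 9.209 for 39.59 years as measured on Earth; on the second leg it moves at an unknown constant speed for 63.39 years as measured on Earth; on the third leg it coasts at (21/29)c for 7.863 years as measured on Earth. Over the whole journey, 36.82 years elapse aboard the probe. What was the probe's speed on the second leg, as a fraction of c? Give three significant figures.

Leg 1: γ = 9.209; τ_1 = 39.59/9.209 = 4.299 years.
Leg 2: speed unknown; τ_2 = 63.39/γ_2.
Leg 3: γ = 1/√(1 − (21/29)²) = 29/20 = 1.450; τ_3 = 7.863/1.450 = 5.423 years.
Total proper time: 4.299 + τ_2 + 5.423 = 36.82, so τ_2 = 36.82 − 9.722 = 27.10 years.
γ_2 = 63.39/27.10 = 2.339; β = √(1 − 1/γ²) = √0.8173.

β = 0.904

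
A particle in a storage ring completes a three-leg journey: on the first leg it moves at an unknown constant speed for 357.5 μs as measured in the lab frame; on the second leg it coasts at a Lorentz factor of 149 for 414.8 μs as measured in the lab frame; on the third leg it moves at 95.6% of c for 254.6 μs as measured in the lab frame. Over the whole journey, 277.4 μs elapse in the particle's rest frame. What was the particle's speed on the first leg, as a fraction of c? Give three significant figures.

β = 0.829

Leg 1: speed unknown; τ_1 = 357.5/γ_1.
Leg 2: γ = 149; τ_2 = 414.8/149.0 = 2.784 μs.
Leg 3: β = 0.956; γ = 1/√(1 − 0.956²) = 1/√0.08606 = 3.409; τ_3 = 254.6/3.409 = 74.69 μs.
Total proper time: τ_1 + 2.784 + 74.69 = 277.4, so τ_1 = 277.4 − 77.48 = 199.9 μs.
γ_1 = 357.5/199.9 = 1.788; β = √(1 − 1/γ²) = √0.6873.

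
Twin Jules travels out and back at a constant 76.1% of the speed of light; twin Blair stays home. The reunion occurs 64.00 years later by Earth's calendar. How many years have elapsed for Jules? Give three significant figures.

τ = 41.5 years

β = 0.761; γ = 1/√(1 − 0.761²) = 1/√0.4209 = 1.541
Jules's clock measures proper time along the trip: τ = Δt/γ = 64.00/1.541 years.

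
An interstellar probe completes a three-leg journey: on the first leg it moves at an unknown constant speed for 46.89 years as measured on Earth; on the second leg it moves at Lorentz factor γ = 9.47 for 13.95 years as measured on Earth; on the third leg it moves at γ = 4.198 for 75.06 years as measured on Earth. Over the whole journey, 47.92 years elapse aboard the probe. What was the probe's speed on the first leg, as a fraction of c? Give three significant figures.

Leg 1: speed unknown; τ_1 = 46.89/γ_1.
Leg 2: γ = 9.47; τ_2 = 13.95/9.470 = 1.473 years.
Leg 3: γ = 4.198; τ_3 = 75.06/4.198 = 17.88 years.
Total proper time: τ_1 + 1.473 + 17.88 = 47.92, so τ_1 = 47.92 − 19.35 = 28.57 years.
γ_1 = 46.89/28.57 = 1.641; β = √(1 − 1/γ²) = √0.6288.

β = 0.793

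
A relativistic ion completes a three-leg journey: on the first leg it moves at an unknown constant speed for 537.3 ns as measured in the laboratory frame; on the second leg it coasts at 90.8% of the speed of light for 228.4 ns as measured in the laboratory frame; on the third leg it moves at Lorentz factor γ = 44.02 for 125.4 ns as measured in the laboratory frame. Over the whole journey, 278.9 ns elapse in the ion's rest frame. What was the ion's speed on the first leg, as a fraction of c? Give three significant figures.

Leg 1: speed unknown; τ_1 = 537.3/γ_1.
Leg 2: β = 0.908; γ = 1/√(1 − 0.908²) = 1/√0.1755 = 2.387; τ_2 = 228.4/2.387 = 95.69 ns.
Leg 3: γ = 44.02; τ_3 = 125.4/44.02 = 2.849 ns.
Total proper time: τ_1 + 95.69 + 2.849 = 278.9, so τ_1 = 278.9 − 98.54 = 180.4 ns.
γ_1 = 537.3/180.4 = 2.979; β = √(1 − 1/γ²) = √0.8873.

β = 0.942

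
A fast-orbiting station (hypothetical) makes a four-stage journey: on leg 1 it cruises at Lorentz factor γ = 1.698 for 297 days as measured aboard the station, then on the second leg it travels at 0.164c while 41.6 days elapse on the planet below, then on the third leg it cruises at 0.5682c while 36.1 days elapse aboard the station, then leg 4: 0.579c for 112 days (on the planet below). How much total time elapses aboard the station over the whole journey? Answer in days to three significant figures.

τ = 465 days

Leg 1: 297 days is already measured aboard the station.
Leg 2: γ = 1/√(1 − 0.164²) = 1/√0.9731 = 1.014; τ_2 = 41.6/1.014 = 41.04 days.
Leg 3: 36.1 days is already measured aboard the station.
Leg 4: γ = 1/√(1 − 0.579²) = 1/√0.6648 = 1.227; τ_4 = 112/1.227 = 91.32 days.
Total: 297.0 + 41.04 + 36.10 + 91.32 days.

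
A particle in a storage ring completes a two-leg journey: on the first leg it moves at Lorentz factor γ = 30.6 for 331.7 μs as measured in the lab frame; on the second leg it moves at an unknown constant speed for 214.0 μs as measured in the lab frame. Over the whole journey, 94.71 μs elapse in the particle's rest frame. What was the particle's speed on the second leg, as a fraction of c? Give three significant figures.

β = 0.920

Leg 1: γ = 30.6; τ_1 = 331.7/30.60 = 10.84 μs.
Leg 2: speed unknown; τ_2 = 214.0/γ_2.
Total proper time: 10.84 + τ_2 = 94.71, so τ_2 = 94.71 − 10.84 = 83.87 μs.
γ_2 = 214.0/83.87 = 2.552; β = √(1 − 1/γ²) = √0.8464.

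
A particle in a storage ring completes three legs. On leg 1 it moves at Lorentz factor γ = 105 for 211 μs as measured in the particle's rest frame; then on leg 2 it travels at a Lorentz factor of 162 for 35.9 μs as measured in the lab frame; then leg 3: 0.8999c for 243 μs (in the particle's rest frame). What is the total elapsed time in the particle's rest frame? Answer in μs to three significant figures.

Leg 1: 211 μs is already measured in the particle's rest frame.
Leg 2: γ = 162; τ_2 = 35.9/162.0 = 0.2216 μs.
Leg 3: 243 μs is already measured in the particle's rest frame.
Total: 211.0 + 0.2216 + 243.0 μs.

τ = 454 μs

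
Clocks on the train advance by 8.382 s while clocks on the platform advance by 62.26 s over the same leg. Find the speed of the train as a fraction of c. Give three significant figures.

β = 0.991

The proper time is measured on the train (both events occur at the train's location); Δt is measured on the platform. γ = Δt/τ = 62.26/8.382 = 7.428.
β = √(1 − 1/γ²) = √(1 − 0.01812) = √0.9819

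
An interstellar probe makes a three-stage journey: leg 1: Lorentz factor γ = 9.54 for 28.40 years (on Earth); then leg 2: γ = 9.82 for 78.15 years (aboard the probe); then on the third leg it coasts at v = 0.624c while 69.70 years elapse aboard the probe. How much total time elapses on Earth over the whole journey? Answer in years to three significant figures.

Leg 1: 28.40 years is already measured on Earth.
Leg 2: γ = 9.82; Δt_2 = 9.820 × 78.15 = 767.4 years.
Leg 3: γ = 1/√(1 − 0.624²) = 1/√0.6106 = 1.280; Δt_3 = 1.280 × 69.70 = 89.20 years.
Total: 28.40 + 767.4 + 89.20 years.

Δt = 885 years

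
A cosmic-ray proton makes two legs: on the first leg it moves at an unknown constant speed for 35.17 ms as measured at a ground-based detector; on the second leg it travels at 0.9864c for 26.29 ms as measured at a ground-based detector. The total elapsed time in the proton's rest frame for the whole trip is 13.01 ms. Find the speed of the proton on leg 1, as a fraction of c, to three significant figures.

Leg 1: speed unknown; τ_1 = 35.17/γ_1.
Leg 2: γ = 1/√(1 − 0.9864²) = 1/√0.02702 = 6.084; τ_2 = 26.29/6.084 = 4.321 ms.
Total proper time: τ_1 + 4.321 = 13.01, so τ_1 = 13.01 − 4.321 = 8.689 ms.
γ_1 = 35.17/8.689 = 4.048; β = √(1 − 1/γ²) = √0.9390.

β = 0.969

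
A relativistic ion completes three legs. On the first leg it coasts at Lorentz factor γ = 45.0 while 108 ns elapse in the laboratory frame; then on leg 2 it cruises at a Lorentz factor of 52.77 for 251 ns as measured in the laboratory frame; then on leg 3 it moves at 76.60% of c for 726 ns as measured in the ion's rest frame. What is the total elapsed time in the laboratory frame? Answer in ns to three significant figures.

Leg 1: 108 ns is already measured in the laboratory frame.
Leg 2: 251 ns is already measured in the laboratory frame.
Leg 3: β = 0.7660; γ = 1/√(1 − 0.7660²) = 1/√0.4132 = 1.556; Δt_3 = 1.556 × 726 = 1129 ns.
Total: 108.0 + 251.0 + 1129 ns.

Δt = 1490 ns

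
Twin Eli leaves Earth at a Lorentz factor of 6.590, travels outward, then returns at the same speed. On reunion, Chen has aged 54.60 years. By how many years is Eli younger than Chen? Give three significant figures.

γ = 6.590
Eli's elapsed proper time: τ = 54.60/6.590 = 8.285 years.
Age gap = Δt − τ = 54.60 − 8.285 years.

Δt − τ = 46.3 years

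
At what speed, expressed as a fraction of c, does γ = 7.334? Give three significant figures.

β = √(1 − 1/γ²) = √(1 − 1/7.334²) = √(1 − 0.01859) = √0.9814

β = 0.991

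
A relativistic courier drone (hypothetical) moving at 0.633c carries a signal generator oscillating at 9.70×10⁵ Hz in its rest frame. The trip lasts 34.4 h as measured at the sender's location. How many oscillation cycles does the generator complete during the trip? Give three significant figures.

γ = 1/√(1 − 0.633²) = 1/√0.5993 = 1.292
The oscillator's own cycle count is N = f × τ where τ is the proper time aboard the drone. τ = Δt/γ = 34.4/1.292 = 26.63 h = 9.587×10⁴ s.
N = 9.70×10⁵ × 9.587×10⁴ = 9.299×10¹⁰.

N = 9.30×10¹⁰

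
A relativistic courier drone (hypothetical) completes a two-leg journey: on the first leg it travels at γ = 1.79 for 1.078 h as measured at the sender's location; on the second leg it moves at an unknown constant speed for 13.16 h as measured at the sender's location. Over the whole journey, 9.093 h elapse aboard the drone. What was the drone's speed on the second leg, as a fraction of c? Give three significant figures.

Leg 1: γ = 1.79; τ_1 = 1.078/1.790 = 0.6022 h.
Leg 2: speed unknown; τ_2 = 13.16/γ_2.
Total proper time: 0.6022 + τ_2 = 9.093, so τ_2 = 9.093 − 0.6022 = 8.491 h.
γ_2 = 13.16/8.491 = 1.550; β = √(1 − 1/γ²) = √0.5837.

β = 0.764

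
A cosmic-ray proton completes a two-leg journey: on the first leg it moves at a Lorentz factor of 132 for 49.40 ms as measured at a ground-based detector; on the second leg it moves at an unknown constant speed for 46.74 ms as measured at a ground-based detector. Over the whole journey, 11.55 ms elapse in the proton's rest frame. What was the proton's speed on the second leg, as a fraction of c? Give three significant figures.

β = 0.971

Leg 1: γ = 132; τ_1 = 49.40/132.0 = 0.3742 ms.
Leg 2: speed unknown; τ_2 = 46.74/γ_2.
Total proper time: 0.3742 + τ_2 = 11.55, so τ_2 = 11.55 − 0.3742 = 11.18 ms.
γ_2 = 46.74/11.18 = 4.182; β = √(1 − 1/γ²) = √0.9428.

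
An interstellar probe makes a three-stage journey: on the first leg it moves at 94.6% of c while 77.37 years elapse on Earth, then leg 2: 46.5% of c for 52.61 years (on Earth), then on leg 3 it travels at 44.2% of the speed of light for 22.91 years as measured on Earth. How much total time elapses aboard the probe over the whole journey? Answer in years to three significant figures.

Leg 1: β = 0.946; γ = 1/√(1 − 0.946²) = 1/√0.1051 = 3.085; τ_1 = 77.37/3.085 = 25.08 years.
Leg 2: β = 0.465; γ = 1/√(1 − 0.465²) = 1/√0.7838 = 1.130; τ_2 = 52.61/1.130 = 46.58 years.
Leg 3: β = 0.442; γ = 1/√(1 − 0.442²) = 1/√0.8046 = 1.115; τ_3 = 22.91/1.115 = 20.55 years.
Total: 25.08 + 46.58 + 20.55 years.

τ = 92.2 years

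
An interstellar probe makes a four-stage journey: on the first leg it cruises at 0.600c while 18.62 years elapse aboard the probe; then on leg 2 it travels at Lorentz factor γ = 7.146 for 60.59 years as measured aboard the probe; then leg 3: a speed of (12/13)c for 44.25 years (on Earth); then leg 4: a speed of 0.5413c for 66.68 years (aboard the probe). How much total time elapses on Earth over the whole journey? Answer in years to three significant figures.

Leg 1: γ = 1/√(1 − 0.600²) = 5/4 = 1.250; Δt_1 = 1.250 × 18.62 = 23.28 years.
Leg 2: γ = 7.146; Δt_2 = 7.146 × 60.59 = 433.0 years.
Leg 3: 44.25 years is already measured on Earth.
Leg 4: γ = 1/√(1 − 0.5413²) = 1/√0.7070 = 1.189; Δt_4 = 1.189 × 66.68 = 79.30 years.
Total: 23.28 + 433.0 + 44.25 + 79.30 years.

Δt = 580 years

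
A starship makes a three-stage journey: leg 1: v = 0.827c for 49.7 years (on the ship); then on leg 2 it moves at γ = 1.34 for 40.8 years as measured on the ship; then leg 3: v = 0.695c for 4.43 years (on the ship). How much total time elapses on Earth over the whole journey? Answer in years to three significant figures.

Leg 1: γ = 1/√(1 − 0.827²) = 1/√0.3161 = 1.779; Δt_1 = 1.779 × 49.7 = 88.40 years.
Leg 2: γ = 1.34; Δt_2 = 1.340 × 40.8 = 54.67 years.
Leg 3: γ = 1/√(1 − 0.695²) = 1/√0.5170 = 1.391; Δt_3 = 1.391 × 4.43 = 6.161 years.
Total: 88.40 + 54.67 + 6.161 years.

Δt = 149 years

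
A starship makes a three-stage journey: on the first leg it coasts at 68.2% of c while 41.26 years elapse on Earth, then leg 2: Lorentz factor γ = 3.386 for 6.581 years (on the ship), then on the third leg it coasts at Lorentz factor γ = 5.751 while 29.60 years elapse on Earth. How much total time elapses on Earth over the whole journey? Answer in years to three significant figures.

Leg 1: 41.26 years is already measured on Earth.
Leg 2: γ = 3.386; Δt_2 = 3.386 × 6.581 = 22.28 years.
Leg 3: 29.60 years is already measured on Earth.
Total: 41.26 + 22.28 + 29.60 years.

Δt = 93.1 years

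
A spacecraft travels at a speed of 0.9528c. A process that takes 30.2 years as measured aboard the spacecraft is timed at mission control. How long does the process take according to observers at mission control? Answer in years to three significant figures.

Δt = 99.5 years

γ = 1/√(1 − 0.9528²) = 1/√0.09217 = 3.294
The interval measured aboard the spacecraft is the proper time (both events occur at the same place in that frame); the lab-frame interval is Δt = γτ = 3.294 × 30.2 years.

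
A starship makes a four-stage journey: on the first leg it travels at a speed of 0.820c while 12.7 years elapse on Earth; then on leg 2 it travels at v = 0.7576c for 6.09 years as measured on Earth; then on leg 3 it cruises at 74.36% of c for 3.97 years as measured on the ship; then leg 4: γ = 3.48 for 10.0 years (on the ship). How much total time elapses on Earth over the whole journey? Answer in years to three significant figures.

Δt = 59.5 years

Leg 1: 12.7 years is already measured on Earth.
Leg 2: 6.09 years is already measured on Earth.
Leg 3: β = 0.7436; γ = 1/√(1 − 0.7436²) = 1/√0.4471 = 1.496; Δt_3 = 1.496 × 3.97 = 5.938 years.
Leg 4: γ = 3.48; Δt_4 = 3.480 × 10.0 = 34.80 years.
Total: 12.70 + 6.090 + 5.938 + 34.80 years.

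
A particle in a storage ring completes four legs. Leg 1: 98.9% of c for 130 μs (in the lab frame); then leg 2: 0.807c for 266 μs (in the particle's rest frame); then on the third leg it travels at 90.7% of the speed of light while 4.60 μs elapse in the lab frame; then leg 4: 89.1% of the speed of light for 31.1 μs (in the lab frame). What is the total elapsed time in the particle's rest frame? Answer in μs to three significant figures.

τ = 301 μs

Leg 1: β = 0.989; γ = 1/√(1 − 0.989²) = 1/√0.02188 = 6.761; τ_1 = 130/6.761 = 19.23 μs.
Leg 2: 266 μs is already measured in the particle's rest frame.
Leg 3: β = 0.907; γ = 1/√(1 − 0.907²) = 1/√0.1774 = 2.375; τ_3 = 4.60/2.375 = 1.937 μs.
Leg 4: β = 0.891; γ = 1/√(1 − 0.891²) = 1/√0.2061 = 2.203; τ_4 = 31.1/2.203 = 14.12 μs.
Total: 19.23 + 266.0 + 1.937 + 14.12 μs.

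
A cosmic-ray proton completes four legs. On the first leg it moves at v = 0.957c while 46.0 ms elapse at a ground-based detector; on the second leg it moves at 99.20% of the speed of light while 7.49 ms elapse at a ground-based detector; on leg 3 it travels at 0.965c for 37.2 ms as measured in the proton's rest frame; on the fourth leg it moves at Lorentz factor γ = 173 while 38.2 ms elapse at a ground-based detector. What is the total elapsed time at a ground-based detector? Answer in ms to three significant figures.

Δt = 234 ms

Leg 1: 46.0 ms is already measured at a ground-based detector.
Leg 2: 7.49 ms is already measured at a ground-based detector.
Leg 3: γ = 1/√(1 − 0.965²) = 1/√0.06878 = 3.813; Δt_3 = 3.813 × 37.2 = 141.8 ms.
Leg 4: 38.2 ms is already measured at a ground-based detector.
Total: 46.00 + 7.490 + 141.8 + 38.20 ms.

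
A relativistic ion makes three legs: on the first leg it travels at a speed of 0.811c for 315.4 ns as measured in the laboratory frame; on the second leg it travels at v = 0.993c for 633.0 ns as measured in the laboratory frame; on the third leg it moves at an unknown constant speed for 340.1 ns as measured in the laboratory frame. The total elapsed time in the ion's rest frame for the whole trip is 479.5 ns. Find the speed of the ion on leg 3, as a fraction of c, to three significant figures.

β = 0.762

Leg 1: γ = 1/√(1 − 0.811²) = 1/√0.3423 = 1.709; τ_1 = 315.4/1.709 = 184.5 ns.
Leg 2: γ = 1/√(1 − 0.993²) = 1/√0.01395 = 8.466; τ_2 = 633.0/8.466 = 74.77 ns.
Leg 3: speed unknown; τ_3 = 340.1/γ_3.
Total proper time: 184.5 + 74.77 + τ_3 = 479.5, so τ_3 = 479.5 − 259.3 = 220.2 ns.
γ_3 = 340.1/220.2 = 1.544; β = √(1 − 1/γ²) = √0.5808.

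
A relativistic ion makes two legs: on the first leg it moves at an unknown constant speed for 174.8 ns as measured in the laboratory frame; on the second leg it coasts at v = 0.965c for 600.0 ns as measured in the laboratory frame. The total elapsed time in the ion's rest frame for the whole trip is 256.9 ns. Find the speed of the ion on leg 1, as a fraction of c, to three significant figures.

β = 0.822

Leg 1: speed unknown; τ_1 = 174.8/γ_1.
Leg 2: γ = 1/√(1 − 0.965²) = 1/√0.06878 = 3.813; τ_2 = 600.0/3.813 = 157.3 ns.
Total proper time: τ_1 + 157.3 = 256.9, so τ_1 = 256.9 − 157.3 = 99.55 ns.
γ_1 = 174.8/99.55 = 1.756; β = √(1 − 1/γ²) = √0.6757.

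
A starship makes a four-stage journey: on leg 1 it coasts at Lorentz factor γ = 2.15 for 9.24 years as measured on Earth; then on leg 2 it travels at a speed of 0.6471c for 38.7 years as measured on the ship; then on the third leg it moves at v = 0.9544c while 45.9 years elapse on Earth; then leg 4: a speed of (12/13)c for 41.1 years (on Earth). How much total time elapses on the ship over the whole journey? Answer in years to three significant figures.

τ = 72.5 years

Leg 1: γ = 2.15; τ_1 = 9.24/2.150 = 4.298 years.
Leg 2: 38.7 years is already measured on the ship.
Leg 3: γ = 1/√(1 − 0.9544²) = 1/√0.08912 = 3.350; τ_3 = 45.9/3.350 = 13.70 years.
Leg 4: γ = 1/√(1 − (12/13)²) = 13/5 = 2.600; τ_4 = 41.1/2.600 = 15.81 years.
Total: 4.298 + 38.70 + 13.70 + 15.81 years.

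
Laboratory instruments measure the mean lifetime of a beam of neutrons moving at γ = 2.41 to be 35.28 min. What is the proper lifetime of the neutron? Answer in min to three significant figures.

τ₀ = 14.6 min

γ = 2.41
The lab-frame lifetime is the dilated interval; the proper lifetime is τ₀ = Δt/γ = 35.28/2.410 min.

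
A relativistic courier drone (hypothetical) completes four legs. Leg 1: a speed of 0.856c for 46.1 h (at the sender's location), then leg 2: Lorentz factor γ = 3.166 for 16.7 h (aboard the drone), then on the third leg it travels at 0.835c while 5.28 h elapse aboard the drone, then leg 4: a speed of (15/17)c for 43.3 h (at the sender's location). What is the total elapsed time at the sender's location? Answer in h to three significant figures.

Δt = 152 h

Leg 1: 46.1 h is already measured at the sender's location.
Leg 2: γ = 3.166; Δt_2 = 3.166 × 16.7 = 52.87 h.
Leg 3: γ = 1/√(1 − 0.835²) = 1/√0.3028 = 1.817; Δt_3 = 1.817 × 5.28 = 9.596 h.
Leg 4: 43.3 h is already measured at the sender's location.
Total: 46.10 + 52.87 + 9.596 + 43.30 h.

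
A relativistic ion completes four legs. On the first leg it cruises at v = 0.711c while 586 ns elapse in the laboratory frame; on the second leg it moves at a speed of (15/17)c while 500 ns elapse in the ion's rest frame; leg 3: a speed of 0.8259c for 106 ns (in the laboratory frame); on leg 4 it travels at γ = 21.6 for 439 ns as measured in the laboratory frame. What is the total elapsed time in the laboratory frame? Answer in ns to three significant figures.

Leg 1: 586 ns is already measured in the laboratory frame.
Leg 2: γ = 1/√(1 − (15/17)²) = 17/8 = 2.125; Δt_2 = 2.125 × 500 = 1062 ns.
Leg 3: 106 ns is already measured in the laboratory frame.
Leg 4: 439 ns is already measured in the laboratory frame.
Total: 586.0 + 1062 + 106.0 + 439.0 ns.

Δt = 2190 ns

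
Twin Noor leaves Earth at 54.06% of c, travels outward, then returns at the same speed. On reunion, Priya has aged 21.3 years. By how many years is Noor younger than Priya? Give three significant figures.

Δt − τ = 3.38 years

β = 0.5406; γ = 1/√(1 − 0.5406²) = 1/√0.7078 = 1.189
Noor's elapsed proper time: τ = 21.3/1.189 = 17.92 years.
Age gap = Δt − τ = 21.3 − 17.92 years.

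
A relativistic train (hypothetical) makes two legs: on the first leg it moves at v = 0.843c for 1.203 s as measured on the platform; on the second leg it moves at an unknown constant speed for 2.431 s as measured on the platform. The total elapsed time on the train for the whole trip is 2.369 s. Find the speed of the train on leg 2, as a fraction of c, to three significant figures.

Leg 1: γ = 1/√(1 − 0.843²) = 1/√0.2894 = 1.859; τ_1 = 1.203/1.859 = 0.6471 s.
Leg 2: speed unknown; τ_2 = 2.431/γ_2.
Total proper time: 0.6471 + τ_2 = 2.369, so τ_2 = 2.369 − 0.6471 = 1.722 s.
γ_2 = 2.431/1.722 = 1.412; β = √(1 − 1/γ²) = √0.4983.

β = 0.706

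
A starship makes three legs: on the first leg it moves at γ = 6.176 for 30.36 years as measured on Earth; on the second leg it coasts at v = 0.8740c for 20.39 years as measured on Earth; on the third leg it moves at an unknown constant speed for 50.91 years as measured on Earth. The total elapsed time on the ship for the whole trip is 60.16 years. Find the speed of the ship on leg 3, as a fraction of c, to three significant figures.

Leg 1: γ = 6.176; τ_1 = 30.36/6.176 = 4.916 years.
Leg 2: γ = 1/√(1 − 0.8740²) = 1/√0.2361 = 2.058; τ_2 = 20.39/2.058 = 9.908 years.
Leg 3: speed unknown; τ_3 = 50.91/γ_3.
Total proper time: 4.916 + 9.908 + τ_3 = 60.16, so τ_3 = 60.16 − 14.82 = 45.34 years.
γ_3 = 50.91/45.34 = 1.123; β = √(1 − 1/γ²) = √0.2070.

β = 0.455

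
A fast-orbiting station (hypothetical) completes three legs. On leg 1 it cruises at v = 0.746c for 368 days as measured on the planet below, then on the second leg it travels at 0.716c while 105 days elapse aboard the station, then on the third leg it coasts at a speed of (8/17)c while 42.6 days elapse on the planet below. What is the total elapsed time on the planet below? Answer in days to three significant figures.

Leg 1: 368 days is already measured on the planet below.
Leg 2: γ = 1/√(1 − 0.716²) = 1/√0.4873 = 1.432; Δt_2 = 1.432 × 105 = 150.4 days.
Leg 3: 42.6 days is already measured on the planet below.
Total: 368.0 + 150.4 + 42.60 days.

Δt = 561 days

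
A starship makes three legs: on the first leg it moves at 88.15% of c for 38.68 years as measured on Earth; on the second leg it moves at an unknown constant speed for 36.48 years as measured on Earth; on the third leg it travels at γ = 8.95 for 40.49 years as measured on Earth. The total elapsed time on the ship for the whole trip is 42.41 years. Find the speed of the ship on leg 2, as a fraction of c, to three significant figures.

β = 0.843

Leg 1: β = 0.8815; γ = 1/√(1 − 0.8815²) = 1/√0.2230 = 2.118; τ_1 = 38.68/2.118 = 18.26 years.
Leg 2: speed unknown; τ_2 = 36.48/γ_2.
Leg 3: γ = 8.95; τ_3 = 40.49/8.950 = 4.524 years.
Total proper time: 18.26 + τ_2 + 4.524 = 42.41, so τ_2 = 42.41 − 22.79 = 19.62 years.
γ_2 = 36.48/19.62 = 1.859; β = √(1 − 1/γ²) = √0.7107.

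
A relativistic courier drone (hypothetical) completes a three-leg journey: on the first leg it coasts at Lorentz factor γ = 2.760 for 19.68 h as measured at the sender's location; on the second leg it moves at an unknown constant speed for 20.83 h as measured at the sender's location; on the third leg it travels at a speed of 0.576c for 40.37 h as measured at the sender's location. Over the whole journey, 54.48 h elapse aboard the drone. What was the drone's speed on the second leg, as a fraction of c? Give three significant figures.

β = 0.725

Leg 1: γ = 2.760; τ_1 = 19.68/2.760 = 7.130 h.
Leg 2: speed unknown; τ_2 = 20.83/γ_2.
Leg 3: γ = 1/√(1 − 0.576²) = 1/√0.6682 = 1.223; τ_3 = 40.37/1.223 = 33.00 h.
Total proper time: 7.130 + τ_2 + 33.00 = 54.48, so τ_2 = 54.48 − 40.13 = 14.35 h.
γ_2 = 20.83/14.35 = 1.452; β = √(1 − 1/γ²) = √0.5255.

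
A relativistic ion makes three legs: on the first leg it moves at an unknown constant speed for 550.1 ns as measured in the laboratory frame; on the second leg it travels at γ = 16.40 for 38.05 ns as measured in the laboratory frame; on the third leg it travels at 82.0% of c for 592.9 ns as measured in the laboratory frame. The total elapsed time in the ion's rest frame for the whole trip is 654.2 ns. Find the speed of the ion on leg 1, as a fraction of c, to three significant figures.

Leg 1: speed unknown; τ_1 = 550.1/γ_1.
Leg 2: γ = 16.40; τ_2 = 38.05/16.40 = 2.320 ns.
Leg 3: β = 0.820; γ = 1/√(1 − 0.820²) = 1/√0.3276 = 1.747; τ_3 = 592.9/1.747 = 339.4 ns.
Total proper time: τ_1 + 2.320 + 339.4 = 654.2, so τ_1 = 654.2 − 341.7 = 312.5 ns.
γ_1 = 550.1/312.5 = 1.760; β = √(1 − 1/γ²) = √0.6772.

β = 0.823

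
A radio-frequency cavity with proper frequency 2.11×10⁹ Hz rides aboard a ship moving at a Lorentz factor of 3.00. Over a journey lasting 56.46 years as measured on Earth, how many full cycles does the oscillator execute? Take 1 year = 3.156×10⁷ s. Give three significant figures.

N = 1.25×10¹⁸

γ = 3.00
The oscillator's own cycle count is N = f × τ where τ is the proper time on the ship. τ = Δt/γ = 56.46/3.000 = 18.82 years = 5.940×10⁸ s.
N = 2.11×10⁹ × 5.940×10⁸ = 1.253×10¹⁸.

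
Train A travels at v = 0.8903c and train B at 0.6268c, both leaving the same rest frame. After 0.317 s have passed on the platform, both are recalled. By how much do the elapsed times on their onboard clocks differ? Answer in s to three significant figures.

|τ_A − τ_B| = 0.103 s

A: γ = 1/√(1 − 0.8903²) = 1/√0.2074 = 2.196; τ_A = 0.317/2.196 = 0.1444 s.
B: γ = 1/√(1 − 0.6268²) = 1/√0.6071 = 1.283; τ_B = 0.317/1.283 = 0.2470 s.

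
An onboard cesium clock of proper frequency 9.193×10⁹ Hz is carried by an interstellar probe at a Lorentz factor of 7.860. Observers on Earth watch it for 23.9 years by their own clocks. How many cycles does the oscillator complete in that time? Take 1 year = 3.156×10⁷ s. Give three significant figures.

γ = 7.860
During 23.9 years of lab time, the oscillator's proper time advances by τ = Δt/γ = 23.9/7.860 = 3.041 years = 9.596×10⁷ s.
N = f × τ = 9.193×10⁹ × 9.596×10⁷ = 8.822×10¹⁷.

N = 8.82×10¹⁷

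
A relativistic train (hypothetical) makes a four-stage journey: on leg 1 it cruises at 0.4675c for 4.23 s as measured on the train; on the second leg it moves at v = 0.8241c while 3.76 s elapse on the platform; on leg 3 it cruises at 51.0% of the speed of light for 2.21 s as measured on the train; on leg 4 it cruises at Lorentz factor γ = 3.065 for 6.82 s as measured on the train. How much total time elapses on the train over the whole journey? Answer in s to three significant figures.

Leg 1: 4.23 s is already measured on the train.
Leg 2: γ = 1/√(1 − 0.8241²) = 1/√0.3209 = 1.765; τ_2 = 3.76/1.765 = 2.130 s.
Leg 3: 2.21 s is already measured on the train.
Leg 4: 6.82 s is already measured on the train.
Total: 4.230 + 2.130 + 2.210 + 6.820 s.

τ = 15.4 s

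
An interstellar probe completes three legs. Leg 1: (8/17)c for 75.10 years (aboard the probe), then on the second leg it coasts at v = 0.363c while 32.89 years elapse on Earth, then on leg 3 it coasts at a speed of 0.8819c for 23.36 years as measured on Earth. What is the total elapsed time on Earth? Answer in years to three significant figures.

Δt = 141 years

Leg 1: γ = 1/√(1 − (8/17)²) = 17/15 ≈ 1.133; Δt_1 = 1.133 × 75.10 = 85.11 years.
Leg 2: 32.89 years is already measured on Earth.
Leg 3: 23.36 years is already measured on Earth.
Total: 85.11 + 32.89 + 23.36 years.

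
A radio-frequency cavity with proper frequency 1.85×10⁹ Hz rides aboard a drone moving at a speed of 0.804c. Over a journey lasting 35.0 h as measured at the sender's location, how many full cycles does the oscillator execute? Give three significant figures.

N = 1.39×10¹⁴

γ = 1/√(1 − 0.804²) = 1/√0.3536 = 1.682
The oscillator's own cycle count is N = f × τ where τ is the proper time aboard the drone. τ = Δt/γ = 35.0/1.682 = 20.81 h = 7.492×10⁴ s.
N = 1.85×10⁹ × 7.492×10⁴ = 1.386×10¹⁴.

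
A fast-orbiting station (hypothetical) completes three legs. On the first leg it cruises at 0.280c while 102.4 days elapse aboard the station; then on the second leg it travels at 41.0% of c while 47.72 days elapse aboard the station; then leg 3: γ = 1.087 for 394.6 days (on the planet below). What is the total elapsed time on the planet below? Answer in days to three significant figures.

Δt = 554 days

Leg 1: γ = 1/√(1 − 0.280²) = 25/24 ≈ 1.042; Δt_1 = 1.042 × 102.4 = 106.7 days.
Leg 2: β = 0.410; γ = 1/√(1 − 0.410²) = 1/√0.8319 = 1.096; Δt_2 = 1.096 × 47.72 = 52.32 days.
Leg 3: 394.6 days is already measured on the planet below.
Total: 106.7 + 52.32 + 394.6 days.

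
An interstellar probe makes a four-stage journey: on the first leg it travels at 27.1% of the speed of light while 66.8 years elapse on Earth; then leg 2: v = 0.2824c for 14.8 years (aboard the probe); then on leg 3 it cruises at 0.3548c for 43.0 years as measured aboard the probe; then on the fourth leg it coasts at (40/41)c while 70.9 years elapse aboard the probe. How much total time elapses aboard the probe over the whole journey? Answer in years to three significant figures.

Leg 1: β = 0.271; γ = 1/√(1 − 0.271²) = 1/√0.9266 = 1.039; τ_1 = 66.8/1.039 = 64.30 years.
Leg 2: 14.8 years is already measured aboard the probe.
Leg 3: 43.0 years is already measured aboard the probe.
Leg 4: 70.9 years is already measured aboard the probe.
Total: 64.30 + 14.80 + 43.00 + 70.90 years.

τ = 193 years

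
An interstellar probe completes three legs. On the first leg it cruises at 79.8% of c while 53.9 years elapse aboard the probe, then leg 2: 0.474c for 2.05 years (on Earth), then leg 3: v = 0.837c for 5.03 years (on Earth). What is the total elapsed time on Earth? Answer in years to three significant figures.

Δt = 96.5 years

Leg 1: β = 0.798; γ = 1/√(1 − 0.798²) = 1/√0.3632 = 1.659; Δt_1 = 1.659 × 53.9 = 89.44 years.
Leg 2: 2.05 years is already measured on Earth.
Leg 3: 5.03 years is already measured on Earth.
Total: 89.44 + 2.050 + 5.030 years.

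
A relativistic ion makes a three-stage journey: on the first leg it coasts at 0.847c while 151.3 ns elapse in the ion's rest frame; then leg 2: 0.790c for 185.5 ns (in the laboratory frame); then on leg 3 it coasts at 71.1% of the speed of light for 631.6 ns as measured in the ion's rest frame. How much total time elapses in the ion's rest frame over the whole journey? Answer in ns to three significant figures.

τ = 897 ns

Leg 1: 151.3 ns is already measured in the ion's rest frame.
Leg 2: γ = 1/√(1 − 0.790²) = 1/√0.3759 = 1.631; τ_2 = 185.5/1.631 = 113.7 ns.
Leg 3: 631.6 ns is already measured in the ion's rest frame.
Total: 151.3 + 113.7 + 631.6 ns.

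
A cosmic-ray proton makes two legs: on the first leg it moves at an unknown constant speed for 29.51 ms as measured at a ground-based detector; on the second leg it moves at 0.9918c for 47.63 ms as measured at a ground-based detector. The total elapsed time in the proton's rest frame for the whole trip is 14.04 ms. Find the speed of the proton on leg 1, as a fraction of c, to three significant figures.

Leg 1: speed unknown; τ_1 = 29.51/γ_1.
Leg 2: γ = 1/√(1 − 0.9918²) = 1/√0.01633 = 7.825; τ_2 = 47.63/7.825 = 6.087 ms.
Total proper time: τ_1 + 6.087 = 14.04, so τ_1 = 14.04 − 6.087 = 7.953 ms.
γ_1 = 29.51/7.953 = 3.711; β = √(1 − 1/γ²) = √0.9274.

β = 0.963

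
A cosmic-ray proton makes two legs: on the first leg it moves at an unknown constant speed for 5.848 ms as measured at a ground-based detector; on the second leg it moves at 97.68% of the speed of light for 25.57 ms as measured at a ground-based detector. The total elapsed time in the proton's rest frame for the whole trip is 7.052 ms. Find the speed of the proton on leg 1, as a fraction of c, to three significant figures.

β = 0.963

Leg 1: speed unknown; τ_1 = 5.848/γ_1.
Leg 2: β = 0.9768; γ = 1/√(1 − 0.9768²) = 1/√0.04586 = 4.670; τ_2 = 25.57/4.670 = 5.476 ms.
Total proper time: τ_1 + 5.476 = 7.052, so τ_1 = 7.052 − 5.476 = 1.576 ms.
γ_1 = 5.848/1.576 = 3.710; β = √(1 − 1/γ²) = √0.9274.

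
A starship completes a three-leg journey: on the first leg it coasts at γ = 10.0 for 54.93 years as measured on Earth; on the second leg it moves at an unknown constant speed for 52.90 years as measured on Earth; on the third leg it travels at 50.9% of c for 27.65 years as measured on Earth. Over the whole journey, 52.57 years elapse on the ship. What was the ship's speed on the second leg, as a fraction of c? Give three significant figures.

β = 0.898

Leg 1: γ = 10.0; τ_1 = 54.93/10.00 = 5.493 years.
Leg 2: speed unknown; τ_2 = 52.90/γ_2.
Leg 3: β = 0.509; γ = 1/√(1 − 0.509²) = 1/√0.7409 = 1.162; τ_3 = 27.65/1.162 = 23.80 years.
Total proper time: 5.493 + τ_2 + 23.80 = 52.57, so τ_2 = 52.57 − 29.29 = 23.28 years.
γ_2 = 52.90/23.28 = 2.273; β = √(1 − 1/γ²) = √0.8064.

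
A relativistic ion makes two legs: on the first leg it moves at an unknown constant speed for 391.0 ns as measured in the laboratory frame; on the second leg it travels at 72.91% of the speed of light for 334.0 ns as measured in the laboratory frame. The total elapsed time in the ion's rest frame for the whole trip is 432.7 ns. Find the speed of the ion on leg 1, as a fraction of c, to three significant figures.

β = 0.853

Leg 1: speed unknown; τ_1 = 391.0/γ_1.
Leg 2: β = 0.7291; γ = 1/√(1 − 0.7291²) = 1/√0.4684 = 1.461; τ_2 = 334.0/1.461 = 228.6 ns.
Total proper time: τ_1 + 228.6 = 432.7, so τ_1 = 432.7 − 228.6 = 204.1 ns.
γ_1 = 391.0/204.1 = 1.916; β = √(1 − 1/γ²) = √0.7275.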